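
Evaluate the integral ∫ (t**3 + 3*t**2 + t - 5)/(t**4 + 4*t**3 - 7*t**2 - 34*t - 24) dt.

13*log(t - 3)/35 + log(t + 1)/3 - 3*log(t + 2)/10 + 25*log(t + 4)/42 + C

Factor the denominator: (t - 3)*(t + 1)*(t + 2)*(t + 4).
Partial-fraction decomposition: 25/(42*(t + 4)) - 3/(10*(t + 2)) + 1/(3*(t + 1)) + 13/(35*(t - 3)).
Integrate each term: A/(t−a) contributes A·log|t−a|.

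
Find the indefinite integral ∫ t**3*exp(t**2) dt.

(t**2 - 1)*exp(t**2)/2 + C

Let u = t², du = 2t dt; rewrite as (1/2)∫ u^1·exp(1u) du.
Now integrate by parts 1 time.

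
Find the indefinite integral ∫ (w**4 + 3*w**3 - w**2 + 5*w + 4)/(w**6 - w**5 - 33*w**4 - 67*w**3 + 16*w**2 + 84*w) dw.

log(w)/21 + 19*log(w - 7)/189 - log(w - 1)/18 - 7*log(w + 2)/27 + log(w + 3)/6 - 1/(3*w + 6) + C

Factor the denominator: w*(w - 7)*(w - 1)*(w + 2)**2*(w + 3).
Partial-fraction decomposition: 1/(6*(w + 3)) - 7/(27*(w + 2)) + 1/(3*(w + 2)**2) - 1/(18*(w - 1)) + 19/(189*(w - 7)) + 1/(21*w).
Integrate each term; A/(w−a) gives A·log|w−a|; A/(w−a)² gives −A/(w−a).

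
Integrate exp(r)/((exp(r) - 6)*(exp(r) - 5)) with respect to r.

log(exp(r) - 6) - log(exp(r) - 5) + C

Let u = e^r, du = e^r dr.
The integral becomes ∫ du/((u-6)(u-5)); decompose into partial fractions.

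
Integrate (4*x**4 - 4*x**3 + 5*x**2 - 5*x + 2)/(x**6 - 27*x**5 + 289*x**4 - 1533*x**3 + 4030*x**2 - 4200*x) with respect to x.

Factor the denominator: x*(x - 7)*(x - 6)*(x - 5)**2*(x - 4).
Partial-fraction decomposition: 415/(12*(x - 4)) + 5939/(25*(x - 5)) + 1051/(5*(x - 5)**2) - 1118/(3*(x - 6)) + 2111/(21*(x - 7)) - 1/(2100*x).
Integrate each term; A/(x−a) gives A·log|x−a|; A/(x−a)² gives −A/(x−a).

-log(x)/2100 + 2111*log(x - 7)/21 - 1118*log(x - 6)/3 + 5939*log(x - 5)/25 + 415*log(x - 4)/12 - 1051/(5*x - 25) + C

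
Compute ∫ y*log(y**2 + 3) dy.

Let u = y**2 + 3, so du = (2*y) dy.
The integral becomes (1/2)·∫ log(u) du; integrate by parts with u′=log(u), dv′=du.

y**2*log(y**2 + 3)/2 - y**2/2 + 3*log(y**2 + 3)/2 + C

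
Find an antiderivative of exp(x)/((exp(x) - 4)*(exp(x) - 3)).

log(exp(x) - 4) - log(exp(x) - 3) + C

Let u = e^x, du = e^x dx.
The integral becomes ∫ du/((u-4)(u-3)); decompose into partial fractions.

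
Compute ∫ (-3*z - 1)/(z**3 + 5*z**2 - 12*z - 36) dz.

Factor the denominator: (z - 3)*(z + 2)*(z + 6).
Partial-fraction decomposition: 17/(36*(z + 6)) - 1/(4*(z + 2)) - 2/(9*(z - 3)).
Integrate each term: A/(z−a) contributes A·log|z−a|.

-2*log(z - 3)/9 - log(z + 2)/4 + 17*log(z + 6)/36 + C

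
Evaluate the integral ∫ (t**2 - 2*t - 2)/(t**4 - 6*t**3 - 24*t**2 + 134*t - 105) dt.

Factor the denominator: (t - 7)*(t - 3)*(t - 1)*(t + 5).
Partial-fraction decomposition: -11/(192*(t + 5)) - 1/(24*(t - 1)) - 1/(64*(t - 3)) + 11/(96*(t - 7)).
Integrate each term: A/(t−a) contributes A·log|t−a|.

11*log(t - 7)/96 - log(t - 3)/64 - log(t - 1)/24 - 11*log(t + 5)/192 + C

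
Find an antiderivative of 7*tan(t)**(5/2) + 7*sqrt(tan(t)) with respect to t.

14*tan(t)**(3/2)/3 + C

Let u = tan(t), so du = (tan(t)**2 + 1) dt.
Rewriting, the integral becomes 7·∫ √u du = 7·(2/3)u^(3/2).
Substituting back, u = tan(t).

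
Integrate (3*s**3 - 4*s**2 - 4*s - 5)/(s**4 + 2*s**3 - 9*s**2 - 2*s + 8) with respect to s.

-5*log(s - 2)/18 + log(s - 1) - 4*log(s + 1)/9 + 49*log(s + 4)/18 + C

Factor the denominator: (s - 2)*(s - 1)*(s + 1)*(s + 4).
Partial-fraction decomposition: 49/(18*(s + 4)) - 4/(9*(s + 1)) + 1/(s - 1) - 5/(18*(s - 2)).
Integrate each term: A/(s−a) contributes A·log|s−a|.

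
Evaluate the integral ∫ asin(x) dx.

x*asin(x) + sqrt(-x**2 + 1) + C

Use integration by parts with u = arcsin(x), dv = dx.
Then du = 1/sqrt(-x**2 + 1) dx.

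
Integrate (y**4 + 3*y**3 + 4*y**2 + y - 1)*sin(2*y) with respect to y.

Use integration by parts with u = y**4 + 3*y**3 + 4*y**2 + y - 1, dv = sin(2*y) dy, so v = -cos(2*y)/2.
Apply parts 4 times (tabular method): alternate signs, differentiate u down to 0, integrate dv up.

-y**4*cos(2*y)/2 + y**3*sin(2*y) - 3*y**3*cos(2*y)/2 + 9*y**2*sin(2*y)/4 - y**2*cos(2*y)/2 + y*sin(2*y)/2 + 7*y*cos(2*y)/4 - 7*sin(2*y)/8 + 3*cos(2*y)/4 + C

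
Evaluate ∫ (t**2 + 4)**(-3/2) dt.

t/(4*sqrt(t**2 + 4)) + C

Substitute t = 2·tan(θ), so dt = 2·sec(θ)^2 dθ and the radical becomes sqrt(t**2 + 4) = 2·sec(θ) by the Pythagorean identity.
Integrate the resulting trig expression in θ, then back-substitute tan(θ) = t/2, sec(θ) = sqrt(t**2 + 4)/2 (absorbing any constant into C).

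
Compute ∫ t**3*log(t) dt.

t**4*log(t)/4 - t**4/16 + C

Use integration by parts with u = log(t), dv = t**3 dt.
Then du = 1/t dt and v = t**4/4.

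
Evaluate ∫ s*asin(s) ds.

Use integration by parts with u = arcsin(s), dv = s ds.
Then du = 1/sqrt(-s**2 + 1) ds.

s**2*asin(s)/2 + s*sqrt(-s**2 + 1)/4 - asin(s)/4 + C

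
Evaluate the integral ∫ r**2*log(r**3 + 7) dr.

r**3*log(r**3 + 7)/3 - r**3/3 + 7*log(r**3 + 7)/3 + C

Let u = r**3 + 7, so du = (3*r**2) dr.
The integral becomes (1/3)·∫ log(u) du; integrate by parts with u′=log(u), dv′=du.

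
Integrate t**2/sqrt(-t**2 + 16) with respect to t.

Substitute t = 4·sin(θ), so dt = 4·cos(θ) dθ and the radical becomes sqrt(-t**2 + 16) = 4·cos(θ) by the Pythagorean identity.
Integrate the resulting trig expression in θ, then back-substitute θ = asin(t/4), sin(θ) = t/4, cos(θ) = sqrt(-t**2 + 16)/4 (absorbing any constant into C).

-t*sqrt(-t**2 + 16)/2 + 8*asin(t/4) + C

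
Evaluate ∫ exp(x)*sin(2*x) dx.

exp(x)*sin(2*x)/5 - 2*exp(x)*cos(2*x)/5 + C

Let I denote the integral. Integrate by parts with u = sin(2*x), dv = exp(x) dx, so v = exp(x): I = exp(x)*sin(2*x) − 2·∫ exp(x)*cos(2*x) dx.
Apply parts again with u = cos(2*x), dv = exp(x) dx: ∫ exp(x)*cos(2*x) dx = exp(x)*cos(2*x) + 2·I. Substituting back brings back I: I = exp(x)*sin(2*x) - 2*exp(x)*cos(2*x) − 4·I.
Solving for I: (1 + 4)·I equals the remaining terms, so I = (1/5)·(exp(x)*sin(2*x) - 2*exp(x)*cos(2*x)).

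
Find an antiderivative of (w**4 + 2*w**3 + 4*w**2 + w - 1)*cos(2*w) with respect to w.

w**4*sin(2*w)/2 + w**3*sin(2*w) + w**3*cos(2*w) + w**2*sin(2*w)/2 + 3*w**2*cos(2*w)/2 - w*sin(2*w) + w*cos(2*w)/2 - 3*sin(2*w)/4 - cos(2*w)/2 + C

Use integration by parts with u = w**4 + 2*w**3 + 4*w**2 + w - 1, dv = cos(2*w) dw, so v = sin(2*w)/2.
Apply parts 4 times (tabular method): alternate signs, differentiate u down to 0, integrate dv up.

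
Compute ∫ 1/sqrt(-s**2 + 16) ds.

Substitute s = 4·sin(θ), so ds = 4·cos(θ) dθ and the radical becomes sqrt(-s**2 + 16) = 4·cos(θ) by the Pythagorean identity.
Integrate the resulting trig expression in θ, then back-substitute θ = asin(s/4), sin(θ) = s/4, cos(θ) = sqrt(-s**2 + 16)/4 (absorbing any constant into C).

asin(s/4) + C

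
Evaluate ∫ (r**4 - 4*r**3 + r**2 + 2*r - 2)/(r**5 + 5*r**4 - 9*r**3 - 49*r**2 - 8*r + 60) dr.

-7*log(r - 3)/200 + log(r - 1)/54 - 364*log(r + 2)/225 + 569*log(r + 5)/216 - 46/(45*r + 90) + C

Factor the denominator: (r - 3)*(r - 1)*(r + 2)**2*(r + 5).
Partial-fraction decomposition: 569/(216*(r + 5)) - 364/(225*(r + 2)) + 46/(45*(r + 2)**2) + 1/(54*(r - 1)) - 7/(200*(r - 3)).
Integrate each term; A/(r−a) gives A·log|r−a|; A/(r−a)² gives −A/(r−a).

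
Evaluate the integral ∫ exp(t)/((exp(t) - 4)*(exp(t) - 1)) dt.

Let u = e^t, du = e^t dt.
The integral becomes ∫ du/((u-1)(u-4)); decompose into partial fractions.

log(exp(t) - 4)/3 - log(exp(t) - 1)/3 + C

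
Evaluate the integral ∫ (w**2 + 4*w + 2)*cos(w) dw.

Use integration by parts with u = w**2 + 4*w + 2, dv = cos(w) dw, so v = sin(w).
Apply parts 2 times (tabular method): alternate signs, differentiate u down to 0, integrate dv up.

w**2*sin(w) + 4*w*sin(w) + 2*w*cos(w) + 4*cos(w) + C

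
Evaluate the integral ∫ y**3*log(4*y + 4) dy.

Use integration by parts with u = log(4*y + 4), dv = y**3 dy.
Then du = 4/(4*y + 4) dy and v = y**4/4.

y**4*log(4*y + 4)/4 - y**4/16 + y**3/12 - y**2/8 + y/4 - log(y + 1)/4 + C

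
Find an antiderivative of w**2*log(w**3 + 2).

Let u = w**3 + 2, so du = (3*w**2) dw.
The integral becomes (1/3)·∫ log(u) du; integrate by parts with u′=log(u), dv′=du.

w**3*log(w**3 + 2)/3 - w**3/3 + 2*log(w**3 + 2)/3 + C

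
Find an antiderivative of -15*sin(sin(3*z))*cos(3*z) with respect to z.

Let u = sin(3*z), so du = (3*cos(3*z)) dz.
Rewriting, the integral becomes -5·∫ sin(u) du = -5·-cos(u).
Substituting back, u = sin(3*z).

5*cos(sin(3*z)) + C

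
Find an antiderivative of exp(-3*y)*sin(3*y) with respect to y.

Let I denote the integral. Integrate by parts with u = sin(3*y), dv = exp(-3*y) dy, so v = -exp(-3*y)/3: I = -exp(-3*y)*sin(3*y)/3 + ∫ exp(-3*y)*cos(3*y) dy.
Apply parts again with u = cos(3*y), dv = exp(-3*y) dy: ∫ exp(-3*y)*cos(3*y) dy = -exp(-3*y)*cos(3*y)/3 − I. Substituting back brings back I: I = -exp(-3*y)*sin(3*y)/3 - exp(-3*y)*cos(3*y)/3 − I.
Solving for I: (1 + 1)·I equals the remaining terms, so I = (1/2)·(-exp(-3*y)*sin(3*y)/3 - exp(-3*y)*cos(3*y)/3).

-exp(-3*y)*sin(3*y)/6 - exp(-3*y)*cos(3*y)/6 + C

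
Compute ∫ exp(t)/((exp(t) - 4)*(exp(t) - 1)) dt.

Let u = e^t, du = e^t dt.
The integral becomes ∫ du/((u-4)(u-1)); decompose into partial fractions.

log(exp(t) - 4)/3 - log(exp(t) - 1)/3 + C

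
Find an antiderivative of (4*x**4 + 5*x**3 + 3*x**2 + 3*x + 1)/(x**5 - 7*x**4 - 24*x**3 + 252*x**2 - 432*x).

-log(x)/432 + 6391*log(x - 6)/432 - 281*log(x - 4)/16 + 496*log(x - 3)/81 + 839*log(x + 6)/1296 + C

Factor the denominator: x*(x - 6)*(x - 4)*(x - 3)*(x + 6).
Partial-fraction decomposition: 839/(1296*(x + 6)) + 496/(81*(x - 3)) - 281/(16*(x - 4)) + 6391/(432*(x - 6)) - 1/(432*x).
Integrate each term: A/(x−a) contributes A·log|x−a|.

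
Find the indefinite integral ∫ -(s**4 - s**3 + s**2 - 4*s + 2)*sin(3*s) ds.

s**4*cos(3*s)/3 - 4*s**3*sin(3*s)/9 - s**3*cos(3*s)/3 + s**2*sin(3*s)/3 - s**2*cos(3*s)/9 + 2*s*sin(3*s)/27 - 10*s*cos(3*s)/9 + 10*sin(3*s)/27 + 56*cos(3*s)/81 + C

Use integration by parts with u = s**4 - s**3 + s**2 - 4*s + 2, dv = -sin(3*s) ds, so v = cos(3*s)/3.
Apply parts 4 times (tabular method): alternate signs, differentiate u down to 0, integrate dv up.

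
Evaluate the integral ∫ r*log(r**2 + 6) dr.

r**2*log(r**2 + 6)/2 - r**2/2 + 3*log(r**2 + 6) + C

Let u = r**2 + 6, so du = (2*r) dr.
The integral becomes (1/2)·∫ log(u) du; integrate by parts with u′=log(u), dv′=du.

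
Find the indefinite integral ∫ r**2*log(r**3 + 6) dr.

Let u = r**3 + 6, so du = (3*r**2) dr.
The integral becomes (1/3)·∫ log(u) du; integrate by parts with u′=log(u), dv′=du.

r**3*log(r**3 + 6)/3 - r**3/3 + 2*log(r**3 + 6) + C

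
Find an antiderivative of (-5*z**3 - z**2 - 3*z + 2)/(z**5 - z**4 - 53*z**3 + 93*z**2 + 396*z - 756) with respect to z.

-283*log(z - 6)/351 + 151*log(z - 3)/180 - 4*log(z - 2)/15 - 137*log(z + 3)/1080 + 563*log(z + 7)/1560 + C

Factor the denominator: (z - 6)*(z - 3)*(z - 2)*(z + 3)*(z + 7).
Partial-fraction decomposition: 563/(1560*(z + 7)) - 137/(1080*(z + 3)) - 4/(15*(z - 2)) + 151/(180*(z - 3)) - 283/(351*(z - 6)).
Integrate each term: A/(z−a) contributes A·log|z−a|.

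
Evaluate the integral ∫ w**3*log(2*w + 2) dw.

w**4*log(2*w + 2)/4 - w**4/16 + w**3/12 - w**2/8 + w/4 - log(w + 1)/4 + C

Use integration by parts with u = log(2*w + 2), dv = w**3 dw.
Then du = 2/(2*w + 2) dw and v = w**4/4.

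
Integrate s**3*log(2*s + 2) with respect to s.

s**4*log(2*s + 2)/4 - s**4/16 + s**3/12 - s**2/8 + s/4 - log(s + 1)/4 + C

Use integration by parts with u = log(2*s + 2), dv = s**3 ds.
Then du = 2/(2*s + 2) ds and v = s**4/4.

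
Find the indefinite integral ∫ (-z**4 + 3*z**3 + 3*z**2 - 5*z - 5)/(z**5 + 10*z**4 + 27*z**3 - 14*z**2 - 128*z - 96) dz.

Factor the denominator: (z - 2)*(z + 1)*(z + 3)*(z + 4)**2.
Partial-fraction decomposition: 413/(36*(z + 4)) + 385/(18*(z + 4)**2) - 25/(2*(z + 3)) + 1/(54*(z + 1)) + 1/(108*(z - 2)).
Integrate each term; A/(z−a) gives A·log|z−a|; A/(z−a)² gives −A/(z−a).

log(z - 2)/108 + log(z + 1)/54 - 25*log(z + 3)/2 + 413*log(z + 4)/36 - 385/(18*z + 72) + C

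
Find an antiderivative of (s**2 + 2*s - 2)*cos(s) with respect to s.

s**2*sin(s) + 2*s*sin(s) + 2*s*cos(s) - 4*sin(s) + 2*cos(s) + C

Use integration by parts with u = s**2 + 2*s - 2, dv = cos(s) ds, so v = sin(s).
Apply parts 2 times (tabular method): alternate signs, differentiate u down to 0, integrate dv up.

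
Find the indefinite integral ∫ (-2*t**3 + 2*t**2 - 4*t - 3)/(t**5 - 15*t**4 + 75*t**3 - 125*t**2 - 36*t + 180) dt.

Factor the denominator: (t - 6)*(t - 5)*(t - 3)*(t - 2)*(t + 1).
Partial-fraction decomposition: 5/(504*(t + 1)) + 19/(36*(t - 2)) - 17/(8*(t - 3)) + 223/(36*(t - 5)) - 129/(28*(t - 6)).
Integrate each term: A/(t−a) contributes A·log|t−a|.

-129*log(t - 6)/28 + 223*log(t - 5)/36 - 17*log(t - 3)/8 + 19*log(t - 2)/36 + 5*log(t + 1)/504 + C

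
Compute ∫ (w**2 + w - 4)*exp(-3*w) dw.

(-9*w**2 - 15*w + 31)*exp(-3*w)/27 + C

Use integration by parts with u = w**2 + w - 4, dv = exp(-3*w) dw, so v = -exp(-3*w)/3.
Apply parts 2 times (tabular method): alternate signs, differentiate u down to 0, integrate dv up.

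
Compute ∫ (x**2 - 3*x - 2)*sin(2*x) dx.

Use integration by parts with u = x**2 - 3*x - 2, dv = sin(2*x) dx, so v = -cos(2*x)/2.
Apply parts 2 times (tabular method): alternate signs, differentiate u down to 0, integrate dv up.

-x**2*cos(2*x)/2 + x*sin(2*x)/2 + 3*x*cos(2*x)/2 - 3*sin(2*x)/4 + 5*cos(2*x)/4 + C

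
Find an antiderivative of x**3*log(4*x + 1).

x**4*log(4*x + 1)/4 - x**4/16 + x**3/48 - x**2/128 + x/256 - log(4*x + 1)/1024 + C

Use integration by parts with u = log(4*x + 1), dv = x**3 dx.
Then du = 4/(4*x + 1) dx and v = x**4/4.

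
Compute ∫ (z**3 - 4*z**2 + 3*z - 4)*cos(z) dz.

z**3*sin(z) - 4*z**2*sin(z) + 3*z**2*cos(z) - 3*z*sin(z) - 8*z*cos(z) + 4*sin(z) - 3*cos(z) + C

Use integration by parts with u = z**3 - 4*z**2 + 3*z - 4, dv = cos(z) dz, so v = sin(z).
Apply parts 3 times (tabular method): alternate signs, differentiate u down to 0, integrate dv up.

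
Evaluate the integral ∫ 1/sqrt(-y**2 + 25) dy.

Substitute y = 5·sin(θ), so dy = 5·cos(θ) dθ and the radical becomes sqrt(-y**2 + 25) = 5·cos(θ) by the Pythagorean identity.
Integrate the resulting trig expression in θ, then back-substitute θ = asin(y/5), sin(θ) = y/5, cos(θ) = sqrt(-y**2 + 25)/5 (absorbing any constant into C).

asin(y/5) + C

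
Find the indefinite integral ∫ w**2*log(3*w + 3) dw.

Use integration by parts with u = log(3*w + 3), dv = w**2 dw.
Then du = 3/(3*w + 3) dw and v = w**3/3.

w**3*log(3*w + 3)/3 - w**3/9 + w**2/6 - w/3 + log(w + 1)/3 + C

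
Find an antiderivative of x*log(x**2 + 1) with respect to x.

Let u = x**2 + 1, so du = (2*x) dx.
The integral becomes (1/2)·∫ log(u) du; integrate by parts with u′=log(u), dv′=du.

x**2*log(x**2 + 1)/2 - x**2/2 + log(x**2 + 1)/2 + C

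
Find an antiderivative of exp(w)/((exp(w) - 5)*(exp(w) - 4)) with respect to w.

log(exp(w) - 5) - log(exp(w) - 4) + C

Let u = e^w, du = e^w dw.
The integral becomes ∫ du/((u-4)(u-5)); decompose into partial fractions.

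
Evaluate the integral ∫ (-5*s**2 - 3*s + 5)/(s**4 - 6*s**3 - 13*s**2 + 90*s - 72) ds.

-193*log(s - 6)/150 + 7*log(s - 3)/6 - 3*log(s - 1)/50 + 9*log(s + 4)/50 + C

Factor the denominator: (s - 6)*(s - 3)*(s - 1)*(s + 4).
Partial-fraction decomposition: 9/(50*(s + 4)) - 3/(50*(s - 1)) + 7/(6*(s - 3)) - 193/(150*(s - 6)).
Integrate each term: A/(s−a) contributes A·log|s−a|.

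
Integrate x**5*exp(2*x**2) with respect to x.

(2*x**4 - 2*x**2 + 1)*exp(2*x**2)/8 + C

Let u = x², du = 2x dx; rewrite as (1/2)∫ u^2·exp(2u) du.
Now integrate by parts 2 times.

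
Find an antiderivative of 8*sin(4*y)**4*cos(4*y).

Let u = sin(4*y), so du = (4*cos(4*y)) dy.
Rewriting, the integral becomes 2·∫ u^4 du = 2·u^5/5.
Substituting back, u = sin(4*y).

2*sin(4*y)**5/5 + C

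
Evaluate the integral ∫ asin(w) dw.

Use integration by parts with u = arcsin(w), dv = dw.
Then du = 1/sqrt(-w**2 + 1) dw.

w*asin(w) + sqrt(-w**2 + 1) + C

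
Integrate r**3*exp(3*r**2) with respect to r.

Let u = r², du = 2r dr; rewrite as (1/2)∫ u^1·exp(3u) du.
Now integrate by parts 1 time.

(3*r**2 - 1)*exp(3*r**2)/18 + C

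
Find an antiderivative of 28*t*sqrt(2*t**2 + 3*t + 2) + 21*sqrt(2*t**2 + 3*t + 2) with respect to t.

Let u = 2*t**2 + 3*t + 2, so du = (4*t + 3) dt.
Rewriting, the integral becomes 7·∫ √u du = 7·(2/3)u^(3/2).
Substituting back, u = 2*t**2 + 3*t + 2.

14*(2*t**2 + 3*t + 2)**(3/2)/3 + C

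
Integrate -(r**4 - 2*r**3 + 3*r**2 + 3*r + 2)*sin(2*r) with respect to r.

r**4*cos(2*r)/2 - r**3*sin(2*r) - r**3*cos(2*r) + 3*r**2*sin(2*r)/2 + 3*r*cos(2*r) - 3*sin(2*r)/2 + cos(2*r) + C

Use integration by parts with u = r**4 - 2*r**3 + 3*r**2 + 3*r + 2, dv = -sin(2*r) dr, so v = cos(2*r)/2.
Apply parts 4 times (tabular method): alternate signs, differentiate u down to 0, integrate dv up.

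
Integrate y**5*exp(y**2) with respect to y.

Let u = y², du = 2y dy; rewrite as (1/2)∫ u^2·exp(1u) du.
Now integrate by parts 2 times.

(y**4 - 2*y**2 + 2)*exp(y**2)/2 + C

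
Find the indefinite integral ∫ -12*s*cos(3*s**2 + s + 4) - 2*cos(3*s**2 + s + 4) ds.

Let u = 3*s**2 + s + 4, so du = (6*s + 1) ds.
Rewriting, the integral becomes -2·∫ cos(u) du = -2·sin(u).
Substituting back, u = 3*s**2 + s + 4.

-2*sin(3*s**2 + s + 4) + C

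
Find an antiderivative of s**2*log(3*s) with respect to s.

Use integration by parts with u = log(3*s), dv = s**2 ds.
Then du = 1/s ds and v = s**3/3.

s**3*(log(s) + log(3))/3 - s**3/9 + C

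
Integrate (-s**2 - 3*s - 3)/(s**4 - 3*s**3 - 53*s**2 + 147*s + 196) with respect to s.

Factor the denominator: (s - 7)*(s - 4)*(s + 1)*(s + 7).
Partial-fraction decomposition: 31/(924*(s + 7)) - 1/(240*(s + 1)) + 31/(165*(s - 4)) - 73/(336*(s - 7)).
Integrate each term: A/(s−a) contributes A·log|s−a|.

-73*log(s - 7)/336 + 31*log(s - 4)/165 - log(s + 1)/240 + 31*log(s + 7)/924 + C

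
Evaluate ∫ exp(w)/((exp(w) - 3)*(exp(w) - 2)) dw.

Let u = e^w, du = e^w dw.
The integral becomes ∫ du/((u-3)(u-2)); decompose into partial fractions.

log(exp(w) - 3) - log(exp(w) - 2) + C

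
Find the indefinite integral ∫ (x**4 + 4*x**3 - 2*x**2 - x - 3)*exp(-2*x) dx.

Use integration by parts with u = x**4 + 4*x**3 - 2*x**2 - x - 3, dv = exp(-2*x) dx, so v = -exp(-2*x)/2.
Apply parts 4 times (tabular method): alternate signs, differentiate u down to 0, integrate dv up.

(-x**4 - 6*x**3 - 7*x**2 - 6*x)*exp(-2*x)/2 + C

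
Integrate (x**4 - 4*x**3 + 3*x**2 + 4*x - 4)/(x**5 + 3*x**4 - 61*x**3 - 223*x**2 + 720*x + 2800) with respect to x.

Factor the denominator: (x - 7)*(x - 4)*(x + 4)*(x + 5)**2.
Partial-fraction decomposition: -434/(81*(x + 5)) - 98/(9*(x + 5)**2) + 135/(22*(x + 4)) - 5/(162*(x - 4)) + 25/(99*(x - 7)).
Integrate each term; A/(x−a) gives A·log|x−a|; A/(x−a)² gives −A/(x−a).

25*log(x - 7)/99 - 5*log(x - 4)/162 + 135*log(x + 4)/22 - 434*log(x + 5)/81 + 98/(9*x + 45) + C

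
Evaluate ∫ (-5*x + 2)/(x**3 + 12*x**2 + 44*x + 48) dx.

3*log(x + 2)/2 - 11*log(x + 4)/2 + 4*log(x + 6) + C

Factor the denominator: (x + 2)*(x + 4)*(x + 6).
Partial-fraction decomposition: 4/(x + 6) - 11/(2*(x + 4)) + 3/(2*(x + 2)).
Integrate each term: A/(x−a) contributes A·log|x−a|.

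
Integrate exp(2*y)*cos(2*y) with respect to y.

Let I denote the integral. Integrate by parts with u = cos(2*y), dv = exp(2*y) dy, so v = exp(2*y)/2: I = exp(2*y)*cos(2*y)/2 + ∫ exp(2*y)*sin(2*y) dy.
Apply parts again with u = sin(2*y), dv = exp(2*y) dy: ∫ exp(2*y)*sin(2*y) dy = exp(2*y)*sin(2*y)/2 − I. Substituting back brings back I: I = exp(2*y)*sin(2*y)/2 + exp(2*y)*cos(2*y)/2 − I.
Solving for I: (1 + 1)·I equals the remaining terms, so I = (1/2)·(exp(2*y)*sin(2*y)/2 + exp(2*y)*cos(2*y)/2).

exp(2*y)*sin(2*y)/4 + exp(2*y)*cos(2*y)/4 + C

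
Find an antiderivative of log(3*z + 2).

z*log(3*z + 2) - z + 2*log(3*z + 2)/3 + C

Use integration by parts with u = log(3*z + 2), dv = dz.
Then du = 3/(3*z + 2) dz and v = z.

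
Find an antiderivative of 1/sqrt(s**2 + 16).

Substitute s = 4·tan(θ), so ds = 4·sec(θ)^2 dθ and the radical becomes sqrt(s**2 + 16) = 4·sec(θ) by the Pythagorean identity.
Integrate the resulting trig expression in θ, then back-substitute tan(θ) = s/4, sec(θ) = sqrt(s**2 + 16)/4 (absorbing any constant into C).

log(s + sqrt(s**2 + 16)) + C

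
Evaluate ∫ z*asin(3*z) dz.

z**2*asin(3*z)/2 + z*sqrt(-9*z**2 + 1)/12 - asin(3*z)/36 + C

Use integration by parts with u = arcsin(3*z), dv = z dz.
Then du = 3/sqrt(-9*z**2 + 1) dz.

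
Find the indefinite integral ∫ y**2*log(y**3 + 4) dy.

y**3*log(y**3 + 4)/3 - y**3/3 + 4*log(y**3 + 4)/3 + C

Let u = y**3 + 4, so du = (3*y**2) dy.
The integral becomes (1/3)·∫ log(u) du; integrate by parts with u′=log(u), dv′=du.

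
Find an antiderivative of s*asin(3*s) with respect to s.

s**2*asin(3*s)/2 + s*sqrt(-9*s**2 + 1)/12 - asin(3*s)/36 + C

Use integration by parts with u = arcsin(3*s), dv = s ds.
Then du = 3/sqrt(-9*s**2 + 1) ds.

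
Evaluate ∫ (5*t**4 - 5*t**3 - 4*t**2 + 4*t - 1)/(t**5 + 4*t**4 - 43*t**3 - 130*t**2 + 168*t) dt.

-log(t)/168 + 5279*log(t - 6)/3900 + log(t - 1)/200 - 1519*log(t + 4)/600 + 13495*log(t + 7)/2184 + C

Factor the denominator: t*(t - 6)*(t - 1)*(t + 4)*(t + 7).
Partial-fraction decomposition: 13495/(2184*(t + 7)) - 1519/(600*(t + 4)) + 1/(200*(t - 1)) + 5279/(3900*(t - 6)) - 1/(168*t).
Integrate each term: A/(t−a) contributes A·log|t−a|.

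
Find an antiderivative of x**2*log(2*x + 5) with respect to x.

x**3*log(2*x + 5)/3 - x**3/9 + 5*x**2/12 - 25*x/12 + 125*log(2*x + 5)/24 + C

Use integration by parts with u = log(2*x + 5), dv = x**2 dx.
Then du = 2/(2*x + 5) dx and v = x**3/3.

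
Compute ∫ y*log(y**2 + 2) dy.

y**2*log(y**2 + 2)/2 - y**2/2 + log(y**2 + 2) + C

Let u = y**2 + 2, so du = (2*y) dy.
The integral becomes (1/2)·∫ log(u) du; integrate by parts with u′=log(u), dv′=du.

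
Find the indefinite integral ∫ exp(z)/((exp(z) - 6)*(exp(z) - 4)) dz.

Let u = e^z, du = e^z dz.
The integral becomes ∫ du/((u-6)(u-4)); decompose into partial fractions.

log(exp(z) - 6)/2 - log(exp(z) - 4)/2 + C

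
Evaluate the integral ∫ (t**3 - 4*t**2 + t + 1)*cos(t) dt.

Use integration by parts with u = t**3 - 4*t**2 + t + 1, dv = cos(t) dt, so v = sin(t).
Apply parts 3 times (tabular method): alternate signs, differentiate u down to 0, integrate dv up.

t**3*sin(t) - 4*t**2*sin(t) + 3*t**2*cos(t) - 5*t*sin(t) - 8*t*cos(t) + 9*sin(t) - 5*cos(t) + C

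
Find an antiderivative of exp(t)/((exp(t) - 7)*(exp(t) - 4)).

log(exp(t) - 7)/3 - log(exp(t) - 4)/3 + C

Let u = e^t, du = e^t dt.
The integral becomes ∫ du/((u-7)(u-4)); decompose into partial fractions.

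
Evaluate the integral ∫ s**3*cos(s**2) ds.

Let u = s², du = 2s ds; rewrite as (1/2)∫ u^1·cos(1u) du.
Now integrate by parts 1 time.

s**2*sin(s**2)/2 + cos(s**2)/2 + C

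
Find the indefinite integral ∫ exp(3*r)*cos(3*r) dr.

exp(3*r)*sin(3*r)/6 + exp(3*r)*cos(3*r)/6 + C

Let I denote the integral. Integrate by parts with u = cos(3*r), dv = exp(3*r) dr, so v = exp(3*r)/3: I = exp(3*r)*cos(3*r)/3 + ∫ exp(3*r)*sin(3*r) dr.
Apply parts again with u = sin(3*r), dv = exp(3*r) dr: ∫ exp(3*r)*sin(3*r) dr = exp(3*r)*sin(3*r)/3 − I. Substituting back brings back I: I = exp(3*r)*sin(3*r)/3 + exp(3*r)*cos(3*r)/3 − I.
Solving for I: (1 + 1)·I equals the remaining terms, so I = (1/2)·(exp(3*r)*sin(3*r)/3 + exp(3*r)*cos(3*r)/3).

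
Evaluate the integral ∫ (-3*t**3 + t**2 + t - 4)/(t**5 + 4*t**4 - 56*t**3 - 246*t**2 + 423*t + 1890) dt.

-977*log(t - 7)/6240 + 73*log(t - 3)/1728 + 83*log(t + 3)/360 - 391*log(t + 5)/192 + 674*log(t + 6)/351 + C

Factor the denominator: (t - 7)*(t - 3)*(t + 3)*(t + 5)*(t + 6).
Partial-fraction decomposition: 674/(351*(t + 6)) - 391/(192*(t + 5)) + 83/(360*(t + 3)) + 73/(1728*(t - 3)) - 977/(6240*(t - 7)).
Integrate each term: A/(t−a) contributes A·log|t−a|.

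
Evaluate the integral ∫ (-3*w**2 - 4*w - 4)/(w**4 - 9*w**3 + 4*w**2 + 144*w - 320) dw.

Factor the denominator: (w - 5)*(w - 4)**2*(w + 4).
Partial-fraction decomposition: 1/(16*(w + 4)) + 175/(16*(w - 4)) + 17/(2*(w - 4)**2) - 11/(w - 5).
Integrate each term; A/(w−a) gives A·log|w−a|; A/(w−a)² gives −A/(w−a).

-11*log(w - 5) + 175*log(w - 4)/16 + log(w + 4)/16 - 17/(2*w - 8) + C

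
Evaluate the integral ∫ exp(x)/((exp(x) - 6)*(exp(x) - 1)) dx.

Let u = e^x, du = e^x dx.
The integral becomes ∫ du/((u-6)(u-1)); decompose into partial fractions.

log(exp(x) - 6)/5 - log(exp(x) - 1)/5 + C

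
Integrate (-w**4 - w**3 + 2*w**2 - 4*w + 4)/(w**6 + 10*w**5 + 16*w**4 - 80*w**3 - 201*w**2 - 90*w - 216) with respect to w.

Factor the denominator: (w - 3)*(w + 3)*(w + 4)*(w + 6)*(w**2 + 1).
Partial-fraction decomposition: (79*w + 7)/(6290*(w**2 + 1)) + 490/(999*(w + 6)) - 10/(17*(w + 4)) + 1/(9*(w + 3)) - 7/(270*(w - 3)).
Integrate each term; A/(w−a) gives A·log|w−a|; the (Bw+D)/(w²+p²) term gives a log and an atan.

-7*log(w - 3)/270 + log(w + 3)/9 - 10*log(w + 4)/17 + 490*log(w + 6)/999 + 79*log(w**2 + 1)/12580 + 7*atan(w)/6290 + C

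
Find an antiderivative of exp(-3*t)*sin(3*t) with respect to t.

Let I denote the integral. Integrate by parts with u = sin(3*t), dv = exp(-3*t) dt, so v = -exp(-3*t)/3: I = -exp(-3*t)*sin(3*t)/3 + ∫ exp(-3*t)*cos(3*t) dt.
Apply parts again with u = cos(3*t), dv = exp(-3*t) dt: ∫ exp(-3*t)*cos(3*t) dt = -exp(-3*t)*cos(3*t)/3 − I. Substituting back brings back I: I = -exp(-3*t)*sin(3*t)/3 - exp(-3*t)*cos(3*t)/3 − I.
Solving for I: (1 + 1)·I equals the remaining terms, so I = (1/2)·(-exp(-3*t)*sin(3*t)/3 - exp(-3*t)*cos(3*t)/3).

-exp(-3*t)*sin(3*t)/6 - exp(-3*t)*cos(3*t)/6 + C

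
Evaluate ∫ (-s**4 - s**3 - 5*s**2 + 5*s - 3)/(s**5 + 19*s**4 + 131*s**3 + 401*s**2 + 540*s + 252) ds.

-13*log(s + 1)/60 + 41*log(s + 2)/20 - 39*log(s + 3)/8 + 431*log(s + 6)/20 - 2341*log(s + 7)/120 + C

Factor the denominator: (s + 1)*(s + 2)*(s + 3)*(s + 6)*(s + 7).
Partial-fraction decomposition: -2341/(120*(s + 7)) + 431/(20*(s + 6)) - 39/(8*(s + 3)) + 41/(20*(s + 2)) - 13/(60*(s + 1)).
Integrate each term: A/(s−a) contributes A·log|s−a|.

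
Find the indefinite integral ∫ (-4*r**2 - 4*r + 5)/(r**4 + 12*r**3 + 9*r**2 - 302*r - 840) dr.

-115*log(r - 5)/1188 + 43*log(r + 4)/54 - 115*log(r + 6)/22 + 163*log(r + 7)/36 + C

Factor the denominator: (r - 5)*(r + 4)*(r + 6)*(r + 7).
Partial-fraction decomposition: 163/(36*(r + 7)) - 115/(22*(r + 6)) + 43/(54*(r + 4)) - 115/(1188*(r - 5)).
Integrate each term: A/(r−a) contributes A·log|r−a|.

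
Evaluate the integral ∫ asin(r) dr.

Use integration by parts with u = arcsin(r), dv = dr.
Then du = 1/sqrt(-r**2 + 1) dr.

r*asin(r) + sqrt(-r**2 + 1) + C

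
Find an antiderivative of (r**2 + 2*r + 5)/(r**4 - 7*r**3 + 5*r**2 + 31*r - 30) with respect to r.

Factor the denominator: (r - 5)*(r - 3)*(r - 1)*(r + 2).
Partial-fraction decomposition: -1/(21*(r + 2)) + 1/(3*(r - 1)) - 1/(r - 3) + 5/(7*(r - 5)).
Integrate each term: A/(r−a) contributes A·log|r−a|.

5*log(r - 5)/7 - log(r - 3) + log(r - 1)/3 - log(r + 2)/21 + C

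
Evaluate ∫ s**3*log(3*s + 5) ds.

s**4*log(3*s + 5)/4 - s**4/16 + 5*s**3/36 - 25*s**2/72 + 125*s/108 - 625*log(3*s + 5)/324 + C

Use integration by parts with u = log(3*s + 5), dv = s**3 ds.
Then du = 3/(3*s + 5) ds and v = s**4/4.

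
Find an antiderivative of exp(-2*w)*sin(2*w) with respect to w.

-exp(-2*w)*sin(2*w)/4 - exp(-2*w)*cos(2*w)/4 + C

Let I denote the integral. Integrate by parts with u = sin(2*w), dv = exp(-2*w) dw, so v = -exp(-2*w)/2: I = -exp(-2*w)*sin(2*w)/2 + ∫ exp(-2*w)*cos(2*w) dw.
Apply parts again with u = cos(2*w), dv = exp(-2*w) dw: ∫ exp(-2*w)*cos(2*w) dw = -exp(-2*w)*cos(2*w)/2 − I. Substituting back brings back I: I = -exp(-2*w)*sin(2*w)/2 - exp(-2*w)*cos(2*w)/2 − I.
Solving for I: (1 + 1)·I equals the remaining terms, so I = (1/2)·(-exp(-2*w)*sin(2*w)/2 - exp(-2*w)*cos(2*w)/2).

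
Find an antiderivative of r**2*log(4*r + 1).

r**3*log(4*r + 1)/3 - r**3/9 + r**2/24 - r/48 + log(4*r + 1)/192 + C

Use integration by parts with u = log(4*r + 1), dv = r**2 dr.
Then du = 4/(4*r + 1) dr and v = r**3/3.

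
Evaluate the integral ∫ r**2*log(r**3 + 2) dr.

r**3*log(r**3 + 2)/3 - r**3/3 + 2*log(r**3 + 2)/3 + C

Let u = r**3 + 2, so du = (3*r**2) dr.
The integral becomes (1/3)·∫ log(u) du; integrate by parts with u′=log(u), dv′=du.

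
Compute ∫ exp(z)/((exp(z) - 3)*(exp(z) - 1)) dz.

log(exp(z) - 3)/2 - log(exp(z) - 1)/2 + C

Let u = e^z, du = e^z dz.
The integral becomes ∫ du/((u-1)(u-3)); decompose into partial fractions.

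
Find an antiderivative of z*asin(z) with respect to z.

Use integration by parts with u = arcsin(z), dv = z dz.
Then du = 1/sqrt(-z**2 + 1) dz.

z**2*asin(z)/2 + z*sqrt(-z**2 + 1)/4 - asin(z)/4 + C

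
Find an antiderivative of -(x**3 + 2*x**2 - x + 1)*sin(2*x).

Use integration by parts with u = x**3 + 2*x**2 - x + 1, dv = -sin(2*x) dx, so v = cos(2*x)/2.
Apply parts 3 times (tabular method): alternate signs, differentiate u down to 0, integrate dv up.

x**3*cos(2*x)/2 - 3*x**2*sin(2*x)/4 + x**2*cos(2*x) - x*sin(2*x) - 5*x*cos(2*x)/4 + 5*sin(2*x)/8 + C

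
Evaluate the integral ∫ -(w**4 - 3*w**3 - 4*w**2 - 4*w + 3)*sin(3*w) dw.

w**4*cos(3*w)/3 - 4*w**3*sin(3*w)/9 - w**3*cos(3*w) + w**2*sin(3*w) - 16*w**2*cos(3*w)/9 + 32*w*sin(3*w)/27 - 2*w*cos(3*w)/3 + 2*sin(3*w)/9 + 113*cos(3*w)/81 + C

Use integration by parts with u = w**4 - 3*w**3 - 4*w**2 - 4*w + 3, dv = -sin(3*w) dw, so v = cos(3*w)/3.
Apply parts 4 times (tabular method): alternate signs, differentiate u down to 0, integrate dv up.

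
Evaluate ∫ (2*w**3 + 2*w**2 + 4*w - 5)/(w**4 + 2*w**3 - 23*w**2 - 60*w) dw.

log(w)/12 + 7*log(w - 5)/8 - 53*log(w + 3)/24 + 13*log(w + 4)/4 + C

Factor the denominator: w*(w - 5)*(w + 3)*(w + 4).
Partial-fraction decomposition: 13/(4*(w + 4)) - 53/(24*(w + 3)) + 7/(8*(w - 5)) + 1/(12*w).
Integrate each term: A/(w−a) contributes A·log|w−a|.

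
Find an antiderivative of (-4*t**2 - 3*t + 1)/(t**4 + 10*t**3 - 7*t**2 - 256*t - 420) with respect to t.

Factor the denominator: (t - 5)*(t + 2)*(t + 6)*(t + 7).
Partial-fraction decomposition: 29/(10*(t + 7)) - 125/(44*(t + 6)) + 9/(140*(t + 2)) - 19/(154*(t - 5)).
Integrate each term: A/(t−a) contributes A·log|t−a|.

-19*log(t - 5)/154 + 9*log(t + 2)/140 - 125*log(t + 6)/44 + 29*log(t + 7)/10 + C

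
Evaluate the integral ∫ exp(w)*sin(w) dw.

Let I denote the integral. Integrate by parts with u = sin(w), dv = exp(w) dw, so v = exp(w): I = exp(w)*sin(w) − ∫ exp(w)*cos(w) dw.
Apply parts again with u = cos(w), dv = exp(w) dw: ∫ exp(w)*cos(w) dw = exp(w)*cos(w) + I. Substituting back brings back I: I = exp(w)*sin(w) - exp(w)*cos(w) − I.
Solving for I: (1 + 1)·I equals the remaining terms, so I = (1/2)·(exp(w)*sin(w) - exp(w)*cos(w)).

exp(w)*sin(w)/2 - exp(w)*cos(w)/2 + C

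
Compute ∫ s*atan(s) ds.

Use integration by parts with u = arctan(s), dv = s ds.
Then du = 1/(s**2 + 1) ds.

s**2*atan(s)/2 - s/2 + atan(s)/2 + C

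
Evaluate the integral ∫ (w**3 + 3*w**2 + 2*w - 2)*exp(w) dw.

(w**3 + 2*w - 4)*exp(w) + C

Use integration by parts with u = w**3 + 3*w**2 + 2*w - 2, dv = exp(w) dw, so v = exp(w).
Apply parts 3 times (tabular method): alternate signs, differentiate u down to 0, integrate dv up.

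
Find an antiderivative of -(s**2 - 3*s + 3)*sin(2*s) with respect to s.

Use integration by parts with u = s**2 - 3*s + 3, dv = -sin(2*s) ds, so v = cos(2*s)/2.
Apply parts 2 times (tabular method): alternate signs, differentiate u down to 0, integrate dv up.

s**2*cos(2*s)/2 - s*sin(2*s)/2 - 3*s*cos(2*s)/2 + 3*sin(2*s)/4 + 5*cos(2*s)/4 + C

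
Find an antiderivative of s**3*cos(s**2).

s**2*sin(s**2)/2 + cos(s**2)/2 + C

Let u = s², du = 2s ds; rewrite as (1/2)∫ u^1·cos(1u) du.
Now integrate by parts 1 time.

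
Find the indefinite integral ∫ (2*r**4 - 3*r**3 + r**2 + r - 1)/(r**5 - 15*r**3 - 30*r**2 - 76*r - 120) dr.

113*log(r - 5)/203 - 57*log(r + 2)/56 + 31*log(r + 3)/13 + 231*log(r**2 + 4)/6032 - 1003*atan(r/2)/3016 + C

Factor the denominator: (r - 5)*(r + 2)*(r + 3)*(r**2 + 4).
Partial-fraction decomposition: (231*r - 2006)/(3016*(r**2 + 4)) + 31/(13*(r + 3)) - 57/(56*(r + 2)) + 113/(203*(r - 5)).
Integrate each term; A/(r−a) gives A·log|r−a|; the (Br+D)/(r²+p²) term gives a log and an atan.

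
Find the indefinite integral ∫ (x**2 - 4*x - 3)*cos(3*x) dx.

x**2*sin(3*x)/3 - 4*x*sin(3*x)/3 + 2*x*cos(3*x)/9 - 29*sin(3*x)/27 - 4*cos(3*x)/9 + C

Use integration by parts with u = x**2 - 4*x - 3, dv = cos(3*x) dx, so v = sin(3*x)/3.
Apply parts 2 times (tabular method): alternate signs, differentiate u down to 0, integrate dv up.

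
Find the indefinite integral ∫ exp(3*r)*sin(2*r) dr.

Let I denote the integral. Integrate by parts with u = sin(2*r), dv = exp(3*r) dr, so v = exp(3*r)/3: I = exp(3*r)*sin(2*r)/3 − (2/3)·∫ exp(3*r)*cos(2*r) dr.
Apply parts again with u = cos(2*r), dv = exp(3*r) dr: ∫ exp(3*r)*cos(2*r) dr = exp(3*r)*cos(2*r)/3 + (2/3)·I. Substituting back brings back I: I = exp(3*r)*sin(2*r)/3 - 2*exp(3*r)*cos(2*r)/9 − (4/9)·I.
Solving for I: (1 + 4/9)·I equals the remaining terms, so I = (9/13)·(exp(3*r)*sin(2*r)/3 - 2*exp(3*r)*cos(2*r)/9).

3*exp(3*r)*sin(2*r)/13 - 2*exp(3*r)*cos(2*r)/13 + C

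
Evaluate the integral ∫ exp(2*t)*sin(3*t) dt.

Let I denote the integral. Integrate by parts with u = sin(3*t), dv = exp(2*t) dt, so v = exp(2*t)/2: I = exp(2*t)*sin(3*t)/2 − (3/2)·∫ exp(2*t)*cos(3*t) dt.
Apply parts again with u = cos(3*t), dv = exp(2*t) dt: ∫ exp(2*t)*cos(3*t) dt = exp(2*t)*cos(3*t)/2 + (3/2)·I. Substituting back brings back I: I = exp(2*t)*sin(3*t)/2 - 3*exp(2*t)*cos(3*t)/4 − (9/4)·I.
Solving for I: (1 + 9/4)·I equals the remaining terms, so I = (4/13)·(exp(2*t)*sin(3*t)/2 - 3*exp(2*t)*cos(3*t)/4).

2*exp(2*t)*sin(3*t)/13 - 3*exp(2*t)*cos(3*t)/13 + C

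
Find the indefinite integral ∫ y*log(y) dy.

Use integration by parts with u = log(y), dv = y dy.
Then du = 1/y dy and v = y**2/2.

y**2*log(y)/2 - y**2/4 + C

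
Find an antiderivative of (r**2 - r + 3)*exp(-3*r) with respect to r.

(-9*r**2 + 3*r - 26)*exp(-3*r)/27 + C

Use integration by parts with u = r**2 - r + 3, dv = exp(-3*r) dr, so v = -exp(-3*r)/3.
Apply parts 2 times (tabular method): alternate signs, differentiate u down to 0, integrate dv up.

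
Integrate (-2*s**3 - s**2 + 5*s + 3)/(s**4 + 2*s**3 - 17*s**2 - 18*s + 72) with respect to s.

Factor the denominator: (s - 3)*(s - 2)*(s + 3)*(s + 4).
Partial-fraction decomposition: -95/(42*(s + 4)) + 11/(10*(s + 3)) + 7/(30*(s - 2)) - 15/(14*(s - 3)).
Integrate each term: A/(s−a) contributes A·log|s−a|.

-15*log(s - 3)/14 + 7*log(s - 2)/30 + 11*log(s + 3)/10 - 95*log(s + 4)/42 + C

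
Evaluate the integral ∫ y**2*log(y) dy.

Use integration by parts with u = log(y), dv = y**2 dy.
Then du = 1/y dy and v = y**3/3.

y**3*log(y)/3 - y**3/9 + C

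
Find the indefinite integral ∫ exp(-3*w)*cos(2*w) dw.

Let I denote the integral. Integrate by parts with u = cos(2*w), dv = exp(-3*w) dw, so v = -exp(-3*w)/3: I = -exp(-3*w)*cos(2*w)/3 − (2/3)·∫ exp(-3*w)*sin(2*w) dw.
Apply parts again with u = sin(2*w), dv = exp(-3*w) dw: ∫ exp(-3*w)*sin(2*w) dw = -exp(-3*w)*sin(2*w)/3 + (2/3)·I. Substituting back brings back I: I = 2*exp(-3*w)*sin(2*w)/9 - exp(-3*w)*cos(2*w)/3 − (4/9)·I.
Solving for I: (1 + 4/9)·I equals the remaining terms, so I = (9/13)·(2*exp(-3*w)*sin(2*w)/9 - exp(-3*w)*cos(2*w)/3).

2*exp(-3*w)*sin(2*w)/13 - 3*exp(-3*w)*cos(2*w)/13 + C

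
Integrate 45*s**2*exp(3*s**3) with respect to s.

5*exp(3*s**3) + C

Let u = 3*s**3, so du = (9*s**2) ds.
Rewriting, the integral becomes 5·∫ e^u du = 5·e^u.
Substituting back, u = 3*s**3.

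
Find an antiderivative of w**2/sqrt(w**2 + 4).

Substitute w = 2·tan(θ), so dw = 2·sec(θ)^2 dθ and the radical becomes sqrt(w**2 + 4) = 2·sec(θ) by the Pythagorean identity.
Integrate the resulting trig expression in θ, then back-substitute tan(θ) = w/2, sec(θ) = sqrt(w**2 + 4)/2 (absorbing any constant into C).

w*sqrt(w**2 + 4)/2 - 2*log(w + sqrt(w**2 + 4)) + C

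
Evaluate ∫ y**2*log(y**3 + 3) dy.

Let u = y**3 + 3, so du = (3*y**2) dy.
The integral becomes (1/3)·∫ log(u) du; integrate by parts with u′=log(u), dv′=du.

y**3*log(y**3 + 3)/3 - y**3/3 + log(y**3 + 3) + C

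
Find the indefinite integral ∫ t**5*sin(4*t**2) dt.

-t**4*cos(4*t**2)/8 + t**2*sin(4*t**2)/16 + cos(4*t**2)/64 + C

Let u = t², du = 2t dt; rewrite as (1/2)∫ u^2·sin(4u) du.
Now integrate by parts 2 times.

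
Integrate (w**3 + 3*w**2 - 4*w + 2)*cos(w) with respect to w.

Use integration by parts with u = w**3 + 3*w**2 - 4*w + 2, dv = cos(w) dw, so v = sin(w).
Apply parts 3 times (tabular method): alternate signs, differentiate u down to 0, integrate dv up.

w**3*sin(w) + 3*w**2*sin(w) + 3*w**2*cos(w) - 10*w*sin(w) + 6*w*cos(w) - 4*sin(w) - 10*cos(w) + C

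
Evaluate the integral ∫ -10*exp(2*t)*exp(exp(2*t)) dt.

Let u = exp(2*t), so du = (2*exp(2*t)) dt.
Rewriting, the integral becomes -5·∫ e^u du = -5·e^u.
Substituting back, u = exp(2*t).

-5*exp(exp(2*t)) + C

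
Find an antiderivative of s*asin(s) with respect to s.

Use integration by parts with u = arcsin(s), dv = s ds.
Then du = 1/sqrt(-s**2 + 1) ds.

s**2*asin(s)/2 + s*sqrt(-s**2 + 1)/4 - asin(s)/4 + C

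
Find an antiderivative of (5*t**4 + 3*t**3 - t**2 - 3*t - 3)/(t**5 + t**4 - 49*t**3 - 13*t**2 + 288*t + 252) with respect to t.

2357*log(t - 6)/728 - 31*log(t - 3)/40 + log(t + 1)/168 - 11*log(t + 2)/40 + 2189*log(t + 7)/780 + C

Factor the denominator: (t - 6)*(t - 3)*(t + 1)*(t + 2)*(t + 7).
Partial-fraction decomposition: 2189/(780*(t + 7)) - 11/(40*(t + 2)) + 1/(168*(t + 1)) - 31/(40*(t - 3)) + 2357/(728*(t - 6)).
Integrate each term: A/(t−a) contributes A·log|t−a|.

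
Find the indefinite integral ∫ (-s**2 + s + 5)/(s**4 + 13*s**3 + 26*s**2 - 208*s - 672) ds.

Factor the denominator: (s - 4)*(s + 4)*(s + 6)*(s + 7).
Partial-fraction decomposition: 17/(11*(s + 7)) - 37/(20*(s + 6)) + 5/(16*(s + 4)) - 7/(880*(s - 4)).
Integrate each term: A/(s−a) contributes A·log|s−a|.

-7*log(s - 4)/880 + 5*log(s + 4)/16 - 37*log(s + 6)/20 + 17*log(s + 7)/11 + C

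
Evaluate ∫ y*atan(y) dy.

y**2*atan(y)/2 - y/2 + atan(y)/2 + C

Use integration by parts with u = arctan(y), dv = y dy.
Then du = 1/(y**2 + 1) dy.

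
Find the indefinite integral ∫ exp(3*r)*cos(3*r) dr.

exp(3*r)*sin(3*r)/6 + exp(3*r)*cos(3*r)/6 + C

Let I denote the integral. Integrate by parts with u = cos(3*r), dv = exp(3*r) dr, so v = exp(3*r)/3: I = exp(3*r)*cos(3*r)/3 + ∫ exp(3*r)*sin(3*r) dr.
Apply parts again with u = sin(3*r), dv = exp(3*r) dr: ∫ exp(3*r)*sin(3*r) dr = exp(3*r)*sin(3*r)/3 − I. Substituting back brings back I: I = exp(3*r)*sin(3*r)/3 + exp(3*r)*cos(3*r)/3 − I.
Solving for I: (1 + 1)·I equals the remaining terms, so I = (1/2)·(exp(3*r)*sin(3*r)/3 + exp(3*r)*cos(3*r)/3).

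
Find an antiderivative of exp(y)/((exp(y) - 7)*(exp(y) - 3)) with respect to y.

log(exp(y) - 7)/4 - log(exp(y) - 3)/4 + C

Let u = e^y, du = e^y dy.
The integral becomes ∫ du/((u-3)(u-7)); decompose into partial fractions.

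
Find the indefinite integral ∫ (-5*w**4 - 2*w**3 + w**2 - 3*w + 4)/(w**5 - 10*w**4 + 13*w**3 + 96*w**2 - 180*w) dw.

-log(w)/45 - 3445*log(w - 6)/108 + 3361*log(w - 5)/120 - 47*log(w - 2)/60 - 329*log(w + 3)/1080 + C

Factor the denominator: w*(w - 6)*(w - 5)*(w - 2)*(w + 3).
Partial-fraction decomposition: -329/(1080*(w + 3)) - 47/(60*(w - 2)) + 3361/(120*(w - 5)) - 3445/(108*(w - 6)) - 1/(45*w).
Integrate each term: A/(w−a) contributes A·log|w−a|.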